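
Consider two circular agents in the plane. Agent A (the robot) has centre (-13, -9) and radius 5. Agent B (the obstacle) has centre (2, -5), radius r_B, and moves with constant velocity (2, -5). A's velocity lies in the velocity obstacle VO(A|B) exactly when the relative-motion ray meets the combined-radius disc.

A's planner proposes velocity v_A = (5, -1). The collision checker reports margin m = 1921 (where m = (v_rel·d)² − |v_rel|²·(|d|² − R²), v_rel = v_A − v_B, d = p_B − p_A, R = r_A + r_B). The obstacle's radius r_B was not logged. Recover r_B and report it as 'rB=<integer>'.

m = 1921
d = (15, 4);  v_rel = (3, 4),  |v_rel|² = 25
v_rel×d = (3)·(4) − (4)·(15) = -48
since m = R²·25 − (-48)²:  R² = (2304 + 1921) / 25 = 169
R = √169 = 13  ⇒  r_B = 13 − 5 = 8

rB=8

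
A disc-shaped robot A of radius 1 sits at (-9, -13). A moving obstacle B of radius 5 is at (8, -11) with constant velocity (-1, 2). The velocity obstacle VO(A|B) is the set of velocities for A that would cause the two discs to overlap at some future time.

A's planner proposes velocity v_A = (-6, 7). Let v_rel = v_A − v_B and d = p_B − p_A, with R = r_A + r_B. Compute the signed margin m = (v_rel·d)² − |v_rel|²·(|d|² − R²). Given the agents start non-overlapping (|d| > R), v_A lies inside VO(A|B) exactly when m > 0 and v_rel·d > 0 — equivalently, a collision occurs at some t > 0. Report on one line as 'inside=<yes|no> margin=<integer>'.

d = (17, 2),  |d|² = 293;  R = 1+5 = 6,  c = 293−6² = 257
v_rel = (-5, 5),  |v_rel|² = 50;  v_rel·d = (-5)·(17) + (5)·(2) = -75
50·t² + 150·t + 257 = 0  ⇒  m = (-75)² − 50·257 = -7225
m = -7225 < 0,  v_rel·d = -75 < 0  ⇒  outside

inside=no margin=-7225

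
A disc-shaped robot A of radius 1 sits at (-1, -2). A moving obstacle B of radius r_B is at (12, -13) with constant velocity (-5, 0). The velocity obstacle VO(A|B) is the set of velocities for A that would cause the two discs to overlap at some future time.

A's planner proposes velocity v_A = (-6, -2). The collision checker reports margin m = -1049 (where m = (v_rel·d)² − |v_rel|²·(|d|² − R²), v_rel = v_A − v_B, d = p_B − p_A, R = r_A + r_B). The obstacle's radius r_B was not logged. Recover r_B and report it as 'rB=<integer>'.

m = -1049
d = (13, -11);  v_rel = (-1, -2),  |v_rel|² = 5
v_rel×d = (-1)·(-11) − (-2)·(13) = 37
since m = R²·5 − 37²:  R² = (1369 + -1049) / 5 = 64
R = √64 = 8  ⇒  r_B = 8 − 1 = 7

rB=7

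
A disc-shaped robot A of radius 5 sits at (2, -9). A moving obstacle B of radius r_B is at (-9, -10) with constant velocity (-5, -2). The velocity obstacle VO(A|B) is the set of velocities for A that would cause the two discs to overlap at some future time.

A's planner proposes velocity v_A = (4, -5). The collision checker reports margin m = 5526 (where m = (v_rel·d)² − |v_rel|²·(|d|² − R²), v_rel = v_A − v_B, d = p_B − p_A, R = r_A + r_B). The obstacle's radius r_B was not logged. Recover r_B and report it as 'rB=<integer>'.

m = 5526
d = (-11, -1);  v_rel = (9, -3),  |v_rel|² = 90
v_rel×d = (9)·(-1) − (-3)·(-11) = -42
since m = R²·90 − (-42)²:  R² = (1764 + 5526) / 90 = 81
R = √81 = 9  ⇒  r_B = 9 − 5 = 4

rB=4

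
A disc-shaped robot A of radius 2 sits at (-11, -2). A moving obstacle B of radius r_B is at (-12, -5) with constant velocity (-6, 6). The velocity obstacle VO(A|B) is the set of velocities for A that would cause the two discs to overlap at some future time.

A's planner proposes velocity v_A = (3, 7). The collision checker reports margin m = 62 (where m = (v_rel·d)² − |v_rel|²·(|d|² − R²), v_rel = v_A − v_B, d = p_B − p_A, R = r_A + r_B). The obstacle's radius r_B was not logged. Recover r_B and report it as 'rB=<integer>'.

m = 62
d = (-1, -3);  v_rel = (9, 1),  |v_rel|² = 82
v_rel×d = (9)·(-3) − (1)·(-1) = -26
since m = R²·82 − (-26)²:  R² = (676 + 62) / 82 = 9
R = √9 = 3  ⇒  r_B = 3 − 2 = 1

rB=1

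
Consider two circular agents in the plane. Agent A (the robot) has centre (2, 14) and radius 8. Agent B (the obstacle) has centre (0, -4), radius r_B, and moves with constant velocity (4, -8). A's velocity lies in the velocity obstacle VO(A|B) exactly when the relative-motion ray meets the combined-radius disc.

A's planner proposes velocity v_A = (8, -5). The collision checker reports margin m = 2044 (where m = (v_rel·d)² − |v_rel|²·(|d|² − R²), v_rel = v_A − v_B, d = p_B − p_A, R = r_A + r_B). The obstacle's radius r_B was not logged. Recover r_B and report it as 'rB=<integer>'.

m = 2044
d = (-2, -18);  v_rel = (4, 3),  |v_rel|² = 25
v_rel×d = (4)·(-18) − (3)·(-2) = -66
since m = R²·25 − (-66)²:  R² = (4356 + 2044) / 25 = 256
R = √256 = 16  ⇒  r_B = 16 − 8 = 8

rB=8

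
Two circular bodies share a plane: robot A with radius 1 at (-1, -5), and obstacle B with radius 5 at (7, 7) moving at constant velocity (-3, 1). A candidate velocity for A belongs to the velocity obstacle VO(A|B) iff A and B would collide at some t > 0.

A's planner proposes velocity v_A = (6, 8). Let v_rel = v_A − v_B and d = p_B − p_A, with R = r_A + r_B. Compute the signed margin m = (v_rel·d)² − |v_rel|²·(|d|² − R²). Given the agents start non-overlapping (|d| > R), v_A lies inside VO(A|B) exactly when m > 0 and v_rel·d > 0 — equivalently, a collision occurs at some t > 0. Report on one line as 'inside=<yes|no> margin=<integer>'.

d = (8, 12),  |d|² = 208;  R = 1+5 = 6,  c = 208−6² = 172
v_rel = (9, 7),  |v_rel|² = 130;  v_rel·d = (9)·(8) + (7)·(12) = 156
130·t² − 312·t + 172 = 0  ⇒  m = 156² − 130·172 = 1976
m = 1976 > 0,  v_rel·d = 156 > 0  ⇒  inside

inside=yes margin=1976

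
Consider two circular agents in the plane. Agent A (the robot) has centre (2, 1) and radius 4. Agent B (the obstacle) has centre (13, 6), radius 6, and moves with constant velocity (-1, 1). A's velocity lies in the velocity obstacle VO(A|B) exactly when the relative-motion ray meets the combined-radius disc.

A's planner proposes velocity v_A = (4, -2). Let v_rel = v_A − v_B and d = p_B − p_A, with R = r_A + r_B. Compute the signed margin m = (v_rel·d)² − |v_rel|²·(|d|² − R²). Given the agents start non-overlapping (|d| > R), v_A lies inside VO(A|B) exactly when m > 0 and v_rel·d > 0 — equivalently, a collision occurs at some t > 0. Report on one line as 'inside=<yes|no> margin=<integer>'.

d = (11, 5),  |d|² = 146;  R = 4+6 = 10,  c = 146−10² = 46
v_rel = (5, -3),  |v_rel|² = 34;  v_rel·d = (5)·(11) + (-3)·(5) = 40
34·t² − 80·t + 46 = 0  ⇒  m = 40² − 34·46 = 36
m = 36 > 0,  v_rel·d = 40 > 0  ⇒  inside

inside=yes margin=36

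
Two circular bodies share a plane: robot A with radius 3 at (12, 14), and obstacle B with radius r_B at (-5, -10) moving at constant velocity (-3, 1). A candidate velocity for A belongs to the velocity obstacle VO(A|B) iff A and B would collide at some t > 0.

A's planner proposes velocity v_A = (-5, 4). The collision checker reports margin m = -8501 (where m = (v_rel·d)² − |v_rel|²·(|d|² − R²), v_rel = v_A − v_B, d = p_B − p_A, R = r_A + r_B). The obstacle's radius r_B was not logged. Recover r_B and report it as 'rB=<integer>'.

m = -8501
d = (-17, -24);  v_rel = (-2, 3),  |v_rel|² = 13
v_rel×d = (-2)·(-24) − (3)·(-17) = 99
since m = R²·13 − 99²:  R² = (9801 + -8501) / 13 = 100
R = √100 = 10  ⇒  r_B = 10 − 3 = 7

rB=7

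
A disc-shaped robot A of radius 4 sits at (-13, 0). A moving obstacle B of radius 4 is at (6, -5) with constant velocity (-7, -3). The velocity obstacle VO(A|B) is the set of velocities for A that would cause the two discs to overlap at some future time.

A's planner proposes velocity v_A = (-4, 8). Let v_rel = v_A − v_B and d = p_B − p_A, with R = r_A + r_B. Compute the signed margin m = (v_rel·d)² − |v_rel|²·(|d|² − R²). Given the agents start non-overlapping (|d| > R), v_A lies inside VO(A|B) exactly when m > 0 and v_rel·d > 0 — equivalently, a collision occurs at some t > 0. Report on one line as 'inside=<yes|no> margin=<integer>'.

d = (19, -5),  |d|² = 386;  R = 4+4 = 8,  c = 386−8² = 322
v_rel = (3, 11),  |v_rel|² = 130;  v_rel·d = (3)·(19) + (11)·(-5) = 2
130·t² − 4·t + 322 = 0  ⇒  m = 2² − 130·322 = -41856
m = -41856 < 0,  v_rel·d = 2 > 0  ⇒  outside

inside=no margin=-41856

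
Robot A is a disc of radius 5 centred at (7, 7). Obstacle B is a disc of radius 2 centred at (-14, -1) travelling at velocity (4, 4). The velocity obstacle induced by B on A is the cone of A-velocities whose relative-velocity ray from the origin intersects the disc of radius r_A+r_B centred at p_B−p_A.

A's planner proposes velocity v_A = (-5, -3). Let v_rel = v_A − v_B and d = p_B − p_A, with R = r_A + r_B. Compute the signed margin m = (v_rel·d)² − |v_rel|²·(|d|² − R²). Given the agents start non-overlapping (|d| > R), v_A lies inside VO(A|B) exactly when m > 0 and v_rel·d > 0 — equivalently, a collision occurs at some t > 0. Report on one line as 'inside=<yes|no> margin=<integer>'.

d = (-21, -8),  |d|² = 505;  R = 5+2 = 7,  c = 505−7² = 456
v_rel = (-9, -7),  |v_rel|² = 130;  v_rel·d = (-9)·(-21) + (-7)·(-8) = 245
130·t² − 490·t + 456 = 0  ⇒  m = 245² − 130·456 = 745
m = 745 > 0,  v_rel·d = 245 > 0  ⇒  inside

inside=yes margin=745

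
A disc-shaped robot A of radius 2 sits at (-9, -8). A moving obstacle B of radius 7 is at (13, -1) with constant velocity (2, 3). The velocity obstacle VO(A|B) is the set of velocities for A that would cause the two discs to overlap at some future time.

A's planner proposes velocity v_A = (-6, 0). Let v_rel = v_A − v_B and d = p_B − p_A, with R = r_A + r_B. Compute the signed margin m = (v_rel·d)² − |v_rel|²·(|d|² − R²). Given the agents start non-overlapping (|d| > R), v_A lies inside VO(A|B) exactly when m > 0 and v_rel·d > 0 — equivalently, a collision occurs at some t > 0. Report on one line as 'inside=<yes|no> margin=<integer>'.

d = (22, 7),  |d|² = 533;  R = 2+7 = 9,  c = 533−9² = 452
v_rel = (-8, -3),  |v_rel|² = 73;  v_rel·d = (-8)·(22) + (-3)·(7) = -197
73·t² + 394·t + 452 = 0  ⇒  m = (-197)² − 73·452 = 5813
m = 5813 > 0,  v_rel·d = -197 < 0  ⇒  outside

inside=no margin=5813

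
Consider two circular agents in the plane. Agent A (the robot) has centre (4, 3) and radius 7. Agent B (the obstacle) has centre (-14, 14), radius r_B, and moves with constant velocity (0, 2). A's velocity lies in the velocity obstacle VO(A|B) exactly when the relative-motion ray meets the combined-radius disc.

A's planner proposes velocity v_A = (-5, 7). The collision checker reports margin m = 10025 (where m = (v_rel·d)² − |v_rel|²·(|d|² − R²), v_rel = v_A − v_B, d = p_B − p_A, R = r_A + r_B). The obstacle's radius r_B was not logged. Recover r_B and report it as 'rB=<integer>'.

m = 10025
d = (-18, 11);  v_rel = (-5, 5),  |v_rel|² = 50
v_rel×d = (-5)·(11) − (5)·(-18) = 35
since m = R²·50 − 35²:  R² = (1225 + 10025) / 50 = 225
R = √225 = 15  ⇒  r_B = 15 − 7 = 8

rB=8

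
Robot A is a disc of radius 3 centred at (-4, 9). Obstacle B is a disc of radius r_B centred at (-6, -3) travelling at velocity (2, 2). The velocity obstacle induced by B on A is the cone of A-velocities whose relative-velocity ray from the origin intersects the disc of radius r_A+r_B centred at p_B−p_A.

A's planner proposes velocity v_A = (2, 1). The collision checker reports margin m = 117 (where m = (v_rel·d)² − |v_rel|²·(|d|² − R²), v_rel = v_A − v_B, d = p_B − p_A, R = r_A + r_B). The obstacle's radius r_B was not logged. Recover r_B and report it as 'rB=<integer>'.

m = 117
d = (-2, -12);  v_rel = (0, -1),  |v_rel|² = 1
v_rel×d = (0)·(-12) − (-1)·(-2) = -2
since m = R²·1 − (-2)²:  R² = (4 + 117) / 1 = 121
R = √121 = 11  ⇒  r_B = 11 − 3 = 8

rB=8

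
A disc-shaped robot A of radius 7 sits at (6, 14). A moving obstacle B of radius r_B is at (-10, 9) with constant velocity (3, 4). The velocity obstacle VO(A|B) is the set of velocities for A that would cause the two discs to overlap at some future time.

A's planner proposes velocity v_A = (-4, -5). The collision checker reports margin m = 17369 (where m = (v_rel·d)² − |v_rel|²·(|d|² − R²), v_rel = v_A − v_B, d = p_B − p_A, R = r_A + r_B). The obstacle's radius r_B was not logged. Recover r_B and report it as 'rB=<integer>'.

m = 17369
d = (-16, -5);  v_rel = (-7, -9),  |v_rel|² = 130
v_rel×d = (-7)·(-5) − (-9)·(-16) = -109
since m = R²·130 − (-109)²:  R² = (11881 + 17369) / 130 = 225
R = √225 = 15  ⇒  r_B = 15 − 7 = 8

rB=8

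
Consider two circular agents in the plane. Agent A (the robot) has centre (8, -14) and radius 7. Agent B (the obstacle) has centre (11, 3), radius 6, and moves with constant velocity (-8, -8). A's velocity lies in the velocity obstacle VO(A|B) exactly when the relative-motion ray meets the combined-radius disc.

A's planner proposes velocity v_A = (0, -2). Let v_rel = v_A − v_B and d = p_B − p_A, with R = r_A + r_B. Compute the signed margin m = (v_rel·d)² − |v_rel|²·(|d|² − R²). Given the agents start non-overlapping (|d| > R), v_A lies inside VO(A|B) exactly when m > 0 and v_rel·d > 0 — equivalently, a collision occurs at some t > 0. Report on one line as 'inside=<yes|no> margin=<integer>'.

d = (3, 17),  |d|² = 298;  R = 7+6 = 13,  c = 298−13² = 129
v_rel = (8, 6),  |v_rel|² = 100;  v_rel·d = (8)·(3) + (6)·(17) = 126
100·t² − 252·t + 129 = 0  ⇒  m = 126² − 100·129 = 2976
m = 2976 > 0,  v_rel·d = 126 > 0  ⇒  inside

inside=yes margin=2976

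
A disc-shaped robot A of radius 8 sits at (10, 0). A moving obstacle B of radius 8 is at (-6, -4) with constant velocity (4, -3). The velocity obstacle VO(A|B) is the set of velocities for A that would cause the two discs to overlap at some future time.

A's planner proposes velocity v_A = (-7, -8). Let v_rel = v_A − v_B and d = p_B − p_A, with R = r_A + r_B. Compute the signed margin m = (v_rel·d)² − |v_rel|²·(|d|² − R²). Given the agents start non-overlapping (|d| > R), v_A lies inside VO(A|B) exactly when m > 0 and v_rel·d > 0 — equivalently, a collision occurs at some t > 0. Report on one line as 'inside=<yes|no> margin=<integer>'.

d = (-16, -4),  |d|² = 272;  R = 8+8 = 16,  c = 272−16² = 16
v_rel = (-11, -5),  |v_rel|² = 146;  v_rel·d = (-11)·(-16) + (-5)·(-4) = 196
146·t² − 392·t + 16 = 0  ⇒  m = 196² − 146·16 = 36080
m = 36080 > 0,  v_rel·d = 196 > 0  ⇒  inside

inside=yes margin=36080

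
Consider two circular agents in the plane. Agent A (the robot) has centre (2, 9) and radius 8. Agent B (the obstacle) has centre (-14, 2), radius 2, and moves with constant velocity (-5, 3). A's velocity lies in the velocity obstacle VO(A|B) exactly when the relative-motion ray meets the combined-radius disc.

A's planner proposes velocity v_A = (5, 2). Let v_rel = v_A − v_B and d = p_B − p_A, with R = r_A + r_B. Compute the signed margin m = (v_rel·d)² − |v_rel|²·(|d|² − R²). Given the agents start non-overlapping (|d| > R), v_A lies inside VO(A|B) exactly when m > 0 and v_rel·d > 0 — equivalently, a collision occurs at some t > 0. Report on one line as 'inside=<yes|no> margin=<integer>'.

d = (-16, -7),  |d|² = 305;  R = 8+2 = 10,  c = 305−10² = 205
v_rel = (10, -1),  |v_rel|² = 101;  v_rel·d = (10)·(-16) + (-1)·(-7) = -153
101·t² + 306·t + 205 = 0  ⇒  m = (-153)² − 101·205 = 2704
m = 2704 > 0,  v_rel·d = -153 < 0  ⇒  outside

inside=no margin=2704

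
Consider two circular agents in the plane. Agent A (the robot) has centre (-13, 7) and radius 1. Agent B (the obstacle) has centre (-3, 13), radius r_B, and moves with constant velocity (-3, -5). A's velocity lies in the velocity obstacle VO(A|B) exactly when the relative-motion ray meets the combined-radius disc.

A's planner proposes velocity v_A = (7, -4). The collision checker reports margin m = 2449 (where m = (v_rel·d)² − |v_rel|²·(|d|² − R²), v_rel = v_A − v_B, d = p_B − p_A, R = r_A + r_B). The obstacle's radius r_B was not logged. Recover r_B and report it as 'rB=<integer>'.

m = 2449
d = (10, 6);  v_rel = (10, 1),  |v_rel|² = 101
v_rel×d = (10)·(6) − (1)·(10) = 50
since m = R²·101 − 50²:  R² = (2500 + 2449) / 101 = 49
R = √49 = 7  ⇒  r_B = 7 − 1 = 6

rB=6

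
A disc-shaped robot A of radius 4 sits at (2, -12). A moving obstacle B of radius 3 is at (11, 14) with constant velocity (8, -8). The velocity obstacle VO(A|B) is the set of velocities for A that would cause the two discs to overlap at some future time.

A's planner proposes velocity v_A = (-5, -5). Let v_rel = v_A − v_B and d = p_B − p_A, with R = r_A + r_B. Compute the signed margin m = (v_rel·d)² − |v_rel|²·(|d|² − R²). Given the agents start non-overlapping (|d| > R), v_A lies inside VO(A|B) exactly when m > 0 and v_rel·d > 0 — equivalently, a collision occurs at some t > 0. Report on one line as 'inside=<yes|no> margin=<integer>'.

d = (9, 26),  |d|² = 757;  R = 4+3 = 7,  c = 757−7² = 708
v_rel = (-13, 3),  |v_rel|² = 178;  v_rel·d = (-13)·(9) + (3)·(26) = -39
178·t² + 78·t + 708 = 0  ⇒  m = (-39)² − 178·708 = -124503
m = -124503 < 0,  v_rel·d = -39 < 0  ⇒  outside

inside=no margin=-124503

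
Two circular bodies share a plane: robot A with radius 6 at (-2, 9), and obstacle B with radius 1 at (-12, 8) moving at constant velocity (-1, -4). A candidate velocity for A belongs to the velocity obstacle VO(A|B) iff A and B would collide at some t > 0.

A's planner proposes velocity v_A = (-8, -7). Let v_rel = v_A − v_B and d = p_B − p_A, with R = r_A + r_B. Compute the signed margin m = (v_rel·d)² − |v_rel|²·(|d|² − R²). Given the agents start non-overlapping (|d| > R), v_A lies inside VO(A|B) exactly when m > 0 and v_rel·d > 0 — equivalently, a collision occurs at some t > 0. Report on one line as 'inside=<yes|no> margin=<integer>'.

d = (-10, -1),  |d|² = 101;  R = 6+1 = 7,  c = 101−7² = 52
v_rel = (-7, -3),  |v_rel|² = 58;  v_rel·d = (-7)·(-10) + (-3)·(-1) = 73
58·t² − 146·t + 52 = 0  ⇒  m = 73² − 58·52 = 2313
m = 2313 > 0,  v_rel·d = 73 > 0  ⇒  inside

inside=yes margin=2313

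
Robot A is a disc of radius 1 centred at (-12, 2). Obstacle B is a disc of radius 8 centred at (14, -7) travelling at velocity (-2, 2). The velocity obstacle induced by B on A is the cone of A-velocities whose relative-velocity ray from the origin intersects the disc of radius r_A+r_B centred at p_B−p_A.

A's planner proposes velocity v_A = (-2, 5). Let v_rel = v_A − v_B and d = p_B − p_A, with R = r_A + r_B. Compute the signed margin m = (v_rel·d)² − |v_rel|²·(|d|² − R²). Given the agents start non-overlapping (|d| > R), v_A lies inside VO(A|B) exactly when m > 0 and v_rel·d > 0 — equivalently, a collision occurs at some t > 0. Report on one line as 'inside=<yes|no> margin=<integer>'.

d = (26, -9),  |d|² = 757;  R = 1+8 = 9,  c = 757−9² = 676
v_rel = (0, 3),  |v_rel|² = 9;  v_rel·d = (0)·(26) + (3)·(-9) = -27
9·t² + 54·t + 676 = 0  ⇒  m = (-27)² − 9·676 = -5355
m = -5355 < 0,  v_rel·d = -27 < 0  ⇒  outside

inside=no margin=-5355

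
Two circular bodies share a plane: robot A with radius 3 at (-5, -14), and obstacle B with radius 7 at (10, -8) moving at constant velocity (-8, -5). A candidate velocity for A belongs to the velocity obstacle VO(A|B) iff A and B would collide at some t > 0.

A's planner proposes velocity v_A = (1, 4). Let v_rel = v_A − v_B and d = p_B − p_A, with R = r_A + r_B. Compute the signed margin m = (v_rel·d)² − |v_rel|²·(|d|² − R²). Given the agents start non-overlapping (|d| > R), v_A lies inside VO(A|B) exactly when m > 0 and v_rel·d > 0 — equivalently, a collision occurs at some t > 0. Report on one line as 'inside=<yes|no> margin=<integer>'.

d = (15, 6),  |d|² = 261;  R = 3+7 = 10,  c = 261−10² = 161
v_rel = (9, 9),  |v_rel|² = 162;  v_rel·d = (9)·(15) + (9)·(6) = 189
162·t² − 378·t + 161 = 0  ⇒  m = 189² − 162·161 = 9639
m = 9639 > 0,  v_rel·d = 189 > 0  ⇒  inside

inside=yes margin=9639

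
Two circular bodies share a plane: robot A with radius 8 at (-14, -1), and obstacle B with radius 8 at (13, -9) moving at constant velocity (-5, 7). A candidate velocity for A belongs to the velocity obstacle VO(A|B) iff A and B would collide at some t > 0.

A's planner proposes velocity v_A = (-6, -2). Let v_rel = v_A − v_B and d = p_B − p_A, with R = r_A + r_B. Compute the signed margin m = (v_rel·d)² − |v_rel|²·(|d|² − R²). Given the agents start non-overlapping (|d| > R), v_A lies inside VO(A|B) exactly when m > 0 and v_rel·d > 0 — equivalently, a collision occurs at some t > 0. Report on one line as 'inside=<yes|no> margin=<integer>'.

d = (27, -8),  |d|² = 793;  R = 8+8 = 16,  c = 793−16² = 537
v_rel = (-1, -9),  |v_rel|² = 82;  v_rel·d = (-1)·(27) + (-9)·(-8) = 45
82·t² − 90·t + 537 = 0  ⇒  m = 45² − 82·537 = -42009
m = -42009 < 0,  v_rel·d = 45 > 0  ⇒  outside

inside=no margin=-42009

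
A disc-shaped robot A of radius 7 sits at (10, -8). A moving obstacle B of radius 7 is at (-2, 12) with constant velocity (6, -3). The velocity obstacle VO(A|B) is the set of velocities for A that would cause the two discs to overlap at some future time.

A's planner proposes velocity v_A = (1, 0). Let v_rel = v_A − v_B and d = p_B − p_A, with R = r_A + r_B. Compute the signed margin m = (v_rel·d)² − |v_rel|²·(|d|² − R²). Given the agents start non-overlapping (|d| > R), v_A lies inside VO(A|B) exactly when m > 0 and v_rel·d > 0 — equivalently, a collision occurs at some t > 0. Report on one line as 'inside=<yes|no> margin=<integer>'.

d = (-12, 20),  |d|² = 544;  R = 7+7 = 14,  c = 544−14² = 348
v_rel = (-5, 3),  |v_rel|² = 34;  v_rel·d = (-5)·(-12) + (3)·(20) = 120
34·t² − 240·t + 348 = 0  ⇒  m = 120² − 34·348 = 2568
m = 2568 > 0,  v_rel·d = 120 > 0  ⇒  inside

inside=yes margin=2568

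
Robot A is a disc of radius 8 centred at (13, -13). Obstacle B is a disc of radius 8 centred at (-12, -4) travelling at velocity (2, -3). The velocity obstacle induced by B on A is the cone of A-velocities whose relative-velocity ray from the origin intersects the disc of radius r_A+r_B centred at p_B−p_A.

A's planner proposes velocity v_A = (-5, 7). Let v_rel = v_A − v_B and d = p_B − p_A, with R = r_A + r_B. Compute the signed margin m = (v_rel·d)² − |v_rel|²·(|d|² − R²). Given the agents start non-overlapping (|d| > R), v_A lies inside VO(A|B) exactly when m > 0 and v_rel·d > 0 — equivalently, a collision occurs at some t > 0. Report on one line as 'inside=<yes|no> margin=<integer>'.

d = (-25, 9),  |d|² = 706;  R = 8+8 = 16,  c = 706−16² = 450
v_rel = (-7, 10),  |v_rel|² = 149;  v_rel·d = (-7)·(-25) + (10)·(9) = 265
149·t² − 530·t + 450 = 0  ⇒  m = 265² − 149·450 = 3175
m = 3175 > 0,  v_rel·d = 265 > 0  ⇒  inside

inside=yes margin=3175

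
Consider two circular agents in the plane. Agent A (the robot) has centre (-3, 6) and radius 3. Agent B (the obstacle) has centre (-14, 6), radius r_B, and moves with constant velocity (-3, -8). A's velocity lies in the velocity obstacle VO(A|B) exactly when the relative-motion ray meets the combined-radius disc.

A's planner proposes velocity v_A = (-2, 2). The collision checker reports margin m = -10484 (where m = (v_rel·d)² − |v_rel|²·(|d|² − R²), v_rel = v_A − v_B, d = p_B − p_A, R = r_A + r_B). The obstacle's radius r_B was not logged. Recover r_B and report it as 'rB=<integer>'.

m = -10484
d = (-11, 0);  v_rel = (1, 10),  |v_rel|² = 101
v_rel×d = (1)·(0) − (10)·(-11) = 110
since m = R²·101 − 110²:  R² = (12100 + -10484) / 101 = 16
R = √16 = 4  ⇒  r_B = 4 − 3 = 1

rB=1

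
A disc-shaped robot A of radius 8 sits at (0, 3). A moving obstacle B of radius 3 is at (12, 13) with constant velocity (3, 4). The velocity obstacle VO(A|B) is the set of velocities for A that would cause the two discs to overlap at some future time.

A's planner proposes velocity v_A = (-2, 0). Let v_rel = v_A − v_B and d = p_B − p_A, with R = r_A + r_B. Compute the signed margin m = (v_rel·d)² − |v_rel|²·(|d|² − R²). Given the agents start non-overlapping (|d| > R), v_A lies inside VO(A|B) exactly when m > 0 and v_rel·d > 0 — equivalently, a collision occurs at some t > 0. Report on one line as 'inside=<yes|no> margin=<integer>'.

d = (12, 10),  |d|² = 244;  R = 8+3 = 11,  c = 244−11² = 123
v_rel = (-5, -4),  |v_rel|² = 41;  v_rel·d = (-5)·(12) + (-4)·(10) = -100
41·t² + 200·t + 123 = 0  ⇒  m = (-100)² − 41·123 = 4957
m = 4957 > 0,  v_rel·d = -100 < 0  ⇒  outside

inside=no margin=4957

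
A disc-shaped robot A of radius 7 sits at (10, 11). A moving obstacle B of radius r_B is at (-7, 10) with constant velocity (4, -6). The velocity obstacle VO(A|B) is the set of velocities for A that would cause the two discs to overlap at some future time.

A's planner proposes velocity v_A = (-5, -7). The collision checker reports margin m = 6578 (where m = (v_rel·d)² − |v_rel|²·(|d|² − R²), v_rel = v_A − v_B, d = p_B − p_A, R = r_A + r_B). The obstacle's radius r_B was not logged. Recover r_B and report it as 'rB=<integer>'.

m = 6578
d = (-17, -1);  v_rel = (-9, -1),  |v_rel|² = 82
v_rel×d = (-9)·(-1) − (-1)·(-17) = -8
since m = R²·82 − (-8)²:  R² = (64 + 6578) / 82 = 81
R = √81 = 9  ⇒  r_B = 9 − 7 = 2

rB=2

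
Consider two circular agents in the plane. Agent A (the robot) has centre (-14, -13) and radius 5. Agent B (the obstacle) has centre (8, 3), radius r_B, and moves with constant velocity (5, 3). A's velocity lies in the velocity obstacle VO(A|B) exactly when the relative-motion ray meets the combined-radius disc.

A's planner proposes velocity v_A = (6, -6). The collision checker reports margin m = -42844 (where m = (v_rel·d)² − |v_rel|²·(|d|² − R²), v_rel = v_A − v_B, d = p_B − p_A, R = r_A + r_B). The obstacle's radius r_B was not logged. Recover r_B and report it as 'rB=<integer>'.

m = -42844
d = (22, 16);  v_rel = (1, -9),  |v_rel|² = 82
v_rel×d = (1)·(16) − (-9)·(22) = 214
since m = R²·82 − 214²:  R² = (45796 + -42844) / 82 = 36
R = √36 = 6  ⇒  r_B = 6 − 5 = 1

rB=1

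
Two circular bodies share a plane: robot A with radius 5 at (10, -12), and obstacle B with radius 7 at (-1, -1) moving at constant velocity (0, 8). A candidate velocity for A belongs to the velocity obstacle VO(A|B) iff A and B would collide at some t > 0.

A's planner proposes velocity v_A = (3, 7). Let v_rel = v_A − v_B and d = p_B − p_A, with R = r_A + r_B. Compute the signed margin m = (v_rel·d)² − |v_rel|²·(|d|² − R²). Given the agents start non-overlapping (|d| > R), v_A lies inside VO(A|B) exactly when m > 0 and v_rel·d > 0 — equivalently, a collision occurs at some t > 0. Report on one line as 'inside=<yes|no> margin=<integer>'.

d = (-11, 11),  |d|² = 242;  R = 5+7 = 12,  c = 242−12² = 98
v_rel = (3, -1),  |v_rel|² = 10;  v_rel·d = (3)·(-11) + (-1)·(11) = -44
10·t² + 88·t + 98 = 0  ⇒  m = (-44)² − 10·98 = 956
m = 956 > 0,  v_rel·d = -44 < 0  ⇒  outside

inside=no margin=956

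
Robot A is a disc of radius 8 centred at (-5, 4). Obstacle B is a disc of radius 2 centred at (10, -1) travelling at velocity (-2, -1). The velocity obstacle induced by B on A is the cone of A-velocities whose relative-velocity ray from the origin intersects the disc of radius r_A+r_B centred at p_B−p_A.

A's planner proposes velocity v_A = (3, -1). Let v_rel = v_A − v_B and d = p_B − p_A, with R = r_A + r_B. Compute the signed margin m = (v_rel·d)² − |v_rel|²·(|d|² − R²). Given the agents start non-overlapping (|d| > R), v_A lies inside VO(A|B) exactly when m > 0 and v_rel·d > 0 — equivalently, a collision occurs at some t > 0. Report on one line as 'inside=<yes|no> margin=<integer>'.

d = (15, -5),  |d|² = 250;  R = 8+2 = 10,  c = 250−10² = 150
v_rel = (5, 0),  |v_rel|² = 25;  v_rel·d = (5)·(15) + (0)·(-5) = 75
25·t² − 150·t + 150 = 0  ⇒  m = 75² − 25·150 = 1875
m = 1875 > 0,  v_rel·d = 75 > 0  ⇒  inside

inside=yes margin=1875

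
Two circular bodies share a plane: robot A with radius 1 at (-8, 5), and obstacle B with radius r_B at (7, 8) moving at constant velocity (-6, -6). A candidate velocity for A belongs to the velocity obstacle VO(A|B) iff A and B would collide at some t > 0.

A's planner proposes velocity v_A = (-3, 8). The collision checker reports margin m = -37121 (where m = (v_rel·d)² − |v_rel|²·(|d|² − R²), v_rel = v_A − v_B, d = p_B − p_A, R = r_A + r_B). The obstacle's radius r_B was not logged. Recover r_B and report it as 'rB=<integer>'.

m = -37121
d = (15, 3);  v_rel = (3, 14),  |v_rel|² = 205
v_rel×d = (3)·(3) − (14)·(15) = -201
since m = R²·205 − (-201)²:  R² = (40401 + -37121) / 205 = 16
R = √16 = 4  ⇒  r_B = 4 − 1 = 3

rB=3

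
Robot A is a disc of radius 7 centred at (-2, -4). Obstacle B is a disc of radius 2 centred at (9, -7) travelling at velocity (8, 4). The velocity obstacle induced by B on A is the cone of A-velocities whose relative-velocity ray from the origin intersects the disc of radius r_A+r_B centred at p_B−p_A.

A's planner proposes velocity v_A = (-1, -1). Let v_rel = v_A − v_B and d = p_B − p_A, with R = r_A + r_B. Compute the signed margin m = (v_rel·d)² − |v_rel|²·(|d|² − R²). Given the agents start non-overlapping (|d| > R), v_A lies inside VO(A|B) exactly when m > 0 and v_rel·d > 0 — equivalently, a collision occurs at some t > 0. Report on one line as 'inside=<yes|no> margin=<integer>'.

d = (11, -3),  |d|² = 130;  R = 7+2 = 9,  c = 130−9² = 49
v_rel = (-9, -5),  |v_rel|² = 106;  v_rel·d = (-9)·(11) + (-5)·(-3) = -84
106·t² + 168·t + 49 = 0  ⇒  m = (-84)² − 106·49 = 1862
m = 1862 > 0,  v_rel·d = -84 < 0  ⇒  outside

inside=no margin=1862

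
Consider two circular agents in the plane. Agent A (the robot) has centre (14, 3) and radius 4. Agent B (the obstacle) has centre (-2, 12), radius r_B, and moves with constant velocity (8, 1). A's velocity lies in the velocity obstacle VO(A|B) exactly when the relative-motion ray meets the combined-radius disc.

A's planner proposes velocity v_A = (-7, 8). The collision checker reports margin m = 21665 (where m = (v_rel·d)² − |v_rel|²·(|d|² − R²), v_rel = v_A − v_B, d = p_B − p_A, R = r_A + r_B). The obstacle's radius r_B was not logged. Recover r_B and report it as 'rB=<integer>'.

m = 21665
d = (-16, 9);  v_rel = (-15, 7),  |v_rel|² = 274
v_rel×d = (-15)·(9) − (7)·(-16) = -23
since m = R²·274 − (-23)²:  R² = (529 + 21665) / 274 = 81
R = √81 = 9  ⇒  r_B = 9 − 4 = 5

rB=5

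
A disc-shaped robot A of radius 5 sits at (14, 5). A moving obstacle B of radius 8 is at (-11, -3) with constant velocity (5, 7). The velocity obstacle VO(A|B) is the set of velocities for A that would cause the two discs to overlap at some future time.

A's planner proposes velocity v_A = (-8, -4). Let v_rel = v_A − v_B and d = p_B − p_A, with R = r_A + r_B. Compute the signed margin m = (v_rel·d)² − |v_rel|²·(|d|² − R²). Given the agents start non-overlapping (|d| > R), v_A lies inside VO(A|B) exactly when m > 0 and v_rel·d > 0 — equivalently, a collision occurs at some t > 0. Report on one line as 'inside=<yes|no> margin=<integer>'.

d = (-25, -8),  |d|² = 689;  R = 5+8 = 13,  c = 689−13² = 520
v_rel = (-13, -11),  |v_rel|² = 290;  v_rel·d = (-13)·(-25) + (-11)·(-8) = 413
290·t² − 826·t + 520 = 0  ⇒  m = 413² − 290·520 = 19769
m = 19769 > 0,  v_rel·d = 413 > 0  ⇒  inside

inside=yes margin=19769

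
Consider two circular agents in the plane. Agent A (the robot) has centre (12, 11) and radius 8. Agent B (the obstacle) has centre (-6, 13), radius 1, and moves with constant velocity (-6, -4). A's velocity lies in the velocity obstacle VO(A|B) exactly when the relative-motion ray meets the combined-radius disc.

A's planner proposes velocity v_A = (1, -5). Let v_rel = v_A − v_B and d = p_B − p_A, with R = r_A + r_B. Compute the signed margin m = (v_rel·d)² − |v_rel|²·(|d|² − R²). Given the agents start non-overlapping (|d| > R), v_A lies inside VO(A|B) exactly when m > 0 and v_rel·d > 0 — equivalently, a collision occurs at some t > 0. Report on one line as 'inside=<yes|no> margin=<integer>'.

d = (-18, 2),  |d|² = 328;  R = 8+1 = 9,  c = 328−9² = 247
v_rel = (7, -1),  |v_rel|² = 50;  v_rel·d = (7)·(-18) + (-1)·(2) = -128
50·t² + 256·t + 247 = 0  ⇒  m = (-128)² − 50·247 = 4034
m = 4034 > 0,  v_rel·d = -128 < 0  ⇒  outside

inside=no margin=4034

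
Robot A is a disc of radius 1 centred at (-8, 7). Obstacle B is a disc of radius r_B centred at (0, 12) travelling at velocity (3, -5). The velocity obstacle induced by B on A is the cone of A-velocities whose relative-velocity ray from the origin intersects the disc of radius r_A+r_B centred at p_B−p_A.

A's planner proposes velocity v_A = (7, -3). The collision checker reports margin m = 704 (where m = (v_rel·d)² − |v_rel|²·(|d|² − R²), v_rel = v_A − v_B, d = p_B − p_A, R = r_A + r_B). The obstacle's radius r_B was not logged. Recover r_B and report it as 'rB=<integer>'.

m = 704
d = (8, 5);  v_rel = (4, 2),  |v_rel|² = 20
v_rel×d = (4)·(5) − (2)·(8) = 4
since m = R²·20 − 4²:  R² = (16 + 704) / 20 = 36
R = √36 = 6  ⇒  r_B = 6 − 1 = 5

rB=5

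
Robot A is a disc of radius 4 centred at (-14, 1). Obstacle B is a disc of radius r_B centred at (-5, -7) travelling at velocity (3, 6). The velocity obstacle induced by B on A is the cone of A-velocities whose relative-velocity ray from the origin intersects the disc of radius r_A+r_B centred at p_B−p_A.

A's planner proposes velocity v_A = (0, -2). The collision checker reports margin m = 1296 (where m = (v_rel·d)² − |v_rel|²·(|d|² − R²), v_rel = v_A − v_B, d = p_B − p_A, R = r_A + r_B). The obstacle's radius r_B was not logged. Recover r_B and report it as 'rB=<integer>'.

m = 1296
d = (9, -8);  v_rel = (-3, -8),  |v_rel|² = 73
v_rel×d = (-3)·(-8) − (-8)·(9) = 96
since m = R²·73 − 96²:  R² = (9216 + 1296) / 73 = 144
R = √144 = 12  ⇒  r_B = 12 − 4 = 8

rB=8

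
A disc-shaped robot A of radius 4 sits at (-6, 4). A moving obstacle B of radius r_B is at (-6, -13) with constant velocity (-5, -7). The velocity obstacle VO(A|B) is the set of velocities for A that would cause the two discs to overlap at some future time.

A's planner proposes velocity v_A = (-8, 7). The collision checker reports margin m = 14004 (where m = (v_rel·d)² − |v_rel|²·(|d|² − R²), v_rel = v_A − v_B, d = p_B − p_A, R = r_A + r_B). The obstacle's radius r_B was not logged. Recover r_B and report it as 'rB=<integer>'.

m = 14004
d = (0, -17);  v_rel = (-3, 14),  |v_rel|² = 205
v_rel×d = (-3)·(-17) − (14)·(0) = 51
since m = R²·205 − 51²:  R² = (2601 + 14004) / 205 = 81
R = √81 = 9  ⇒  r_B = 9 − 4 = 5

rB=5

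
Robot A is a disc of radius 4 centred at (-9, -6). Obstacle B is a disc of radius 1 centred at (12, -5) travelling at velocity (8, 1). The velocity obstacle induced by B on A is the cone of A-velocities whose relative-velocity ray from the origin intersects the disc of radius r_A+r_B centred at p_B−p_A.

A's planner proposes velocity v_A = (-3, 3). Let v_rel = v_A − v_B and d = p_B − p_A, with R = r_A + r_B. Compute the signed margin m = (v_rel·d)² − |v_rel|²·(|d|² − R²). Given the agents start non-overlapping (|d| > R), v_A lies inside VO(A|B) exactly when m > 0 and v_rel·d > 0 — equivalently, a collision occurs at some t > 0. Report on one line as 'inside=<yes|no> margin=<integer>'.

d = (21, 1),  |d|² = 442;  R = 4+1 = 5,  c = 442−5² = 417
v_rel = (-11, 2),  |v_rel|² = 125;  v_rel·d = (-11)·(21) + (2)·(1) = -229
125·t² + 458·t + 417 = 0  ⇒  m = (-229)² − 125·417 = 316
m = 316 > 0,  v_rel·d = -229 < 0  ⇒  outside

inside=no margin=316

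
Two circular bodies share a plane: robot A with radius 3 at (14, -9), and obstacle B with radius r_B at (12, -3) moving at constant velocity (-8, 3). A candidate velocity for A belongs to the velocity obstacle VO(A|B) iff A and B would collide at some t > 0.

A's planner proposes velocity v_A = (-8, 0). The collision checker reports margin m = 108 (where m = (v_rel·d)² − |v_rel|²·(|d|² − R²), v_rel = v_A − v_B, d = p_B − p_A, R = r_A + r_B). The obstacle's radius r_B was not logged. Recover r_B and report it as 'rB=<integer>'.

m = 108
d = (-2, 6);  v_rel = (0, -3),  |v_rel|² = 9
v_rel×d = (0)·(6) − (-3)·(-2) = -6
since m = R²·9 − (-6)²:  R² = (36 + 108) / 9 = 16
R = √16 = 4  ⇒  r_B = 4 − 3 = 1

rB=1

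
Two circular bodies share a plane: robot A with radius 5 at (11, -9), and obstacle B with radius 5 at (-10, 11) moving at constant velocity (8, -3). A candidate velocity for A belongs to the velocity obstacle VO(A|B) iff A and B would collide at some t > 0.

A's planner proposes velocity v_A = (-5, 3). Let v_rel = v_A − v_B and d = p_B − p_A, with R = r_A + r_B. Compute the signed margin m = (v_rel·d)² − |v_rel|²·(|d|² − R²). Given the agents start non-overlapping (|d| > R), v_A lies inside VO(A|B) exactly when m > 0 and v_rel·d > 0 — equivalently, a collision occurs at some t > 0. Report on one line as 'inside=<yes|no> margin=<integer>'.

d = (-21, 20),  |d|² = 841;  R = 5+5 = 10,  c = 841−10² = 741
v_rel = (-13, 6),  |v_rel|² = 205;  v_rel·d = (-13)·(-21) + (6)·(20) = 393
205·t² − 786·t + 741 = 0  ⇒  m = 393² − 205·741 = 2544
m = 2544 > 0,  v_rel·d = 393 > 0  ⇒  inside

inside=yes margin=2544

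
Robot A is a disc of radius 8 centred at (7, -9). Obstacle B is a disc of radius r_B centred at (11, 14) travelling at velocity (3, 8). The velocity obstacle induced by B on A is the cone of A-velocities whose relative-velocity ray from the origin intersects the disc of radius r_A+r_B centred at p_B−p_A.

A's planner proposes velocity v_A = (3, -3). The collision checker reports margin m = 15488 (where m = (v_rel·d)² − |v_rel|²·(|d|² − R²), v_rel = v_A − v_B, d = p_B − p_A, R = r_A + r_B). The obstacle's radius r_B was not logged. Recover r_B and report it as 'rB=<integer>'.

m = 15488
d = (4, 23);  v_rel = (0, -11),  |v_rel|² = 121
v_rel×d = (0)·(23) − (-11)·(4) = 44
since m = R²·121 − 44²:  R² = (1936 + 15488) / 121 = 144
R = √144 = 12  ⇒  r_B = 12 − 8 = 4

rB=4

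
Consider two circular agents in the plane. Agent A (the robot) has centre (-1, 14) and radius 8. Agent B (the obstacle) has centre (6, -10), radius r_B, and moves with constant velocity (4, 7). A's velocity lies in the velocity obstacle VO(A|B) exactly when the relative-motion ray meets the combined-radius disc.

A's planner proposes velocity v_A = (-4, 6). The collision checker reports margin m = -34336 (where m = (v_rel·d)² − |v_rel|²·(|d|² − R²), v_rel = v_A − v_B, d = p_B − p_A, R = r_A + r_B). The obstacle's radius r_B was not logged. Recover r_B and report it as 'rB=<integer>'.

m = -34336
d = (7, -24);  v_rel = (-8, -1),  |v_rel|² = 65
v_rel×d = (-8)·(-24) − (-1)·(7) = 199
since m = R²·65 − 199²:  R² = (39601 + -34336) / 65 = 81
R = √81 = 9  ⇒  r_B = 9 − 8 = 1

rB=1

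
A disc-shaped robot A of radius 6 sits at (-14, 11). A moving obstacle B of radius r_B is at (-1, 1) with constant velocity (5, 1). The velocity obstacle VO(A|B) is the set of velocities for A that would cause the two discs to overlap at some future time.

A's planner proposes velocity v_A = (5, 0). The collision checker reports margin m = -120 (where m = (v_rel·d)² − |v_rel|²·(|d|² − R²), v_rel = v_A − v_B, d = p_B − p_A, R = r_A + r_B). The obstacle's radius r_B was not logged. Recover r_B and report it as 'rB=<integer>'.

m = -120
d = (13, -10);  v_rel = (0, -1),  |v_rel|² = 1
v_rel×d = (0)·(-10) − (-1)·(13) = 13
since m = R²·1 − 13²:  R² = (169 + -120) / 1 = 49
R = √49 = 7  ⇒  r_B = 7 − 6 = 1

rB=1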